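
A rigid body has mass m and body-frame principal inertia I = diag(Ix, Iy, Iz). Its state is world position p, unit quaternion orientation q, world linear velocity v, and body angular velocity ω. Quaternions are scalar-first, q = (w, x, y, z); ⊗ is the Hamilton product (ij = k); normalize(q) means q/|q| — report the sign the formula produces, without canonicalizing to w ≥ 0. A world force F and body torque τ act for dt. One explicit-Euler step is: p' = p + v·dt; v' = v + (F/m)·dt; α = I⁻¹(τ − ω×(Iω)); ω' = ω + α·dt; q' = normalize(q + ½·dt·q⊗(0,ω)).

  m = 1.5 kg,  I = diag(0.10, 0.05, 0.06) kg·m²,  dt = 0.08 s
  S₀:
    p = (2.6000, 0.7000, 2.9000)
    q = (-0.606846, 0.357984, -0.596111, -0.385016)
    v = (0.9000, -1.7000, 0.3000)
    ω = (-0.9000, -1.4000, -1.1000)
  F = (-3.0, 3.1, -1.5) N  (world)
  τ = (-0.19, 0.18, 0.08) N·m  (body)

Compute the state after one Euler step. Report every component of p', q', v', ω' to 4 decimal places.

(τ − ω×Iω)/I = (-2.0540, 2.8080, 2.3833)
new body rate ω' = (-1.0643, -1.1754, -0.9093)
2q̇ = q⊗(0,ω) = (-0.9358874, 0.6628611, 1.5898812, -0.3701469)
q + ½dt·q⊗(0,ω), renormalized = (-0.6422, 0.3833, -0.5308, -0.3986)
new position p' = (2.6720, 0.5640, 2.9240)
v' = v + a·dt = (0.7400, -1.5347, 0.2200)

p' = (2.6720, 0.5640, 2.9240)
q' = (-0.6422, 0.3833, -0.5308, -0.3986)
v' = (0.7400, -1.5347, 0.2200)
ω' = (-1.0643, -1.1754, -0.9093)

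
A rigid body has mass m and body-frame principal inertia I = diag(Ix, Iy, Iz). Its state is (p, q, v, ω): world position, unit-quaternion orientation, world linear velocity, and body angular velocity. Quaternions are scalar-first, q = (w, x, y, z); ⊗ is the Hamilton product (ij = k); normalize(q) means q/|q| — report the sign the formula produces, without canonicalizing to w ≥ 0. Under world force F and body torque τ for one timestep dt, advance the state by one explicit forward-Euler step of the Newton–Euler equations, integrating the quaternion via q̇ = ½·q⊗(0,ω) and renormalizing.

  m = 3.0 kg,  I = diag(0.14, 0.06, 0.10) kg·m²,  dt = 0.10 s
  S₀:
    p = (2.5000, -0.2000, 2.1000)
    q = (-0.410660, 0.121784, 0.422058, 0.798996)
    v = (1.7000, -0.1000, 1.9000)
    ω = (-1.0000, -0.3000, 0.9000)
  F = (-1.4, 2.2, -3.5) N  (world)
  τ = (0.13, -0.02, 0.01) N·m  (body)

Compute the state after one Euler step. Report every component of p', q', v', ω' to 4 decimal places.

p' = (2.6700, -0.2100, 2.2900)
q' = (-0.4332, 0.1729, 0.3819, 0.7979)
v' = (1.6533, -0.0267, 1.7833)
ω' = (-0.8994, -0.2733, 0.9340)

p' = p + v·dt = (2.6700, -0.2100, 2.2900)
v + (F/m)dt = (1.6533, -0.0267, 1.7833)
angular accel α = (1.0057, 0.2667, 0.3400)
ω + α·dt = (-0.8994, -0.2733, 0.9340)
q⊗(0,ω) = (-0.4706950, 1.0302110, -0.7854036, 0.0159288)
updated quaternion q' = (-0.4332, 0.1729, 0.3819, 0.7979)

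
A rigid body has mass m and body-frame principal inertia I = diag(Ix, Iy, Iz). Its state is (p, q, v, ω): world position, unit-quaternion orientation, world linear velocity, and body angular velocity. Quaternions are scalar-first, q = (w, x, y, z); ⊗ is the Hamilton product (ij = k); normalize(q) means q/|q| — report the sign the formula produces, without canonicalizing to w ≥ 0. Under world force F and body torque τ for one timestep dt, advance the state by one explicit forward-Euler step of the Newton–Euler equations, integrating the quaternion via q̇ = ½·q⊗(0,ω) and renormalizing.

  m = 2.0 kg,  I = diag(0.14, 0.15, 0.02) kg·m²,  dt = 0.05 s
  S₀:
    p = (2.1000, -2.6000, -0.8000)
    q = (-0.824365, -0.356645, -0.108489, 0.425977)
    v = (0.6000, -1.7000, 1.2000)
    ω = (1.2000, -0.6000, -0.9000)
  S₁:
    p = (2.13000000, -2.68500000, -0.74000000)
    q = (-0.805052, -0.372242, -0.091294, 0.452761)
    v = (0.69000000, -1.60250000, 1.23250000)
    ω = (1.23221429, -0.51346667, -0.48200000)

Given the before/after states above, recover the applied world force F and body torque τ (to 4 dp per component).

velocity change Δv = (0.09000000, 0.09750000, 0.03250000)
applied force F = (3.6000, 3.9000, 1.3000)
ω₁ − ω₀ = (0.03221429, 0.08653333, 0.41800000)
I·α + gyro = (0.0200, 0.1300, 0.1600)

F = (3.6000, 3.9000, 1.3000)
τ = (0.0200, 0.1300, 0.1600)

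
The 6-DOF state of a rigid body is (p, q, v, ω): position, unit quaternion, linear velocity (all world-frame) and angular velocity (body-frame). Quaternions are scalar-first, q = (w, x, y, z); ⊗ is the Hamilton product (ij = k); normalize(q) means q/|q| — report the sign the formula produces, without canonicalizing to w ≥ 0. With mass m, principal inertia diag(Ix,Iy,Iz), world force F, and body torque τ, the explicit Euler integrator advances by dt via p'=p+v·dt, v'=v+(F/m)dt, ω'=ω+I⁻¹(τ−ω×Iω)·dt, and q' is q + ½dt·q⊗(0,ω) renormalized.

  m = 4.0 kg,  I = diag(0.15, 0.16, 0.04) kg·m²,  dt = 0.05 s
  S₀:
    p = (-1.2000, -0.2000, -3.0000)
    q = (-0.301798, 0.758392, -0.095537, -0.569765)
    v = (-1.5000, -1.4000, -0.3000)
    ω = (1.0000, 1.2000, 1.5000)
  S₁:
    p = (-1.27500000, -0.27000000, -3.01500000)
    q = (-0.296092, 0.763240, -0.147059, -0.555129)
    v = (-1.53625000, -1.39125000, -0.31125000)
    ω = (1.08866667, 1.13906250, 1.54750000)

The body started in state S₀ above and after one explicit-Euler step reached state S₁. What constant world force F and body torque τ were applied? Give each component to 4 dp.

Δv = v₁−v₀ = (-0.03625000, 0.00875000, -0.01125000)
F = m·Δv/dt = (-2.9000, 0.7000, -0.9000)
Δω = ω₁−ω₀ = (0.08866667, -0.06093750, 0.04750000)
τ = I·(Δω/dt) + ω₀×(Iω₀) = (0.0500, -0.0300, 0.0500)

F = (-2.9000, 0.7000, -0.9000)
τ = (0.0500, -0.0300, 0.0500)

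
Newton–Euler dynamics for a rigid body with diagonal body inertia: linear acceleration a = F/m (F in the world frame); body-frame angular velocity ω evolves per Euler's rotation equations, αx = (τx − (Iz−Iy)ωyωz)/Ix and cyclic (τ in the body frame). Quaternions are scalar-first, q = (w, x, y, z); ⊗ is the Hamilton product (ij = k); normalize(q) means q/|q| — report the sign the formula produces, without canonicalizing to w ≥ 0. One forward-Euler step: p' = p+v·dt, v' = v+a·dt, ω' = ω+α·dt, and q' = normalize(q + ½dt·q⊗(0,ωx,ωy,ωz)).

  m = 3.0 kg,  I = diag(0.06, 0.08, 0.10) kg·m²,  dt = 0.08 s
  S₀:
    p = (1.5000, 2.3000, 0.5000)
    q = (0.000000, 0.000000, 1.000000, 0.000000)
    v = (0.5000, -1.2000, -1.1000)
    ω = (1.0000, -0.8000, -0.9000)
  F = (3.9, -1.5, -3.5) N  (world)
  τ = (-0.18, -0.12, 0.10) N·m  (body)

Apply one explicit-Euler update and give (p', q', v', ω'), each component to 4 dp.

p' = (1.5400, 2.2040, 0.4120)
q' = (0.0319, -0.0359, 0.9980, -0.0399)
v' = (0.6040, -1.2400, -1.1933)
ω' = (0.7408, -0.9560, -0.8072)

angular accel α = (-3.2400, -1.9500, 1.1600)
ω + α·dt = (0.7408, -0.9560, -0.8072)
2q̇ = q⊗(0,ω) = (0.8000000, -0.9000000, 0.0000000, -1.0000000)
q + ½dt·q⊗(0,ω), renormalized = (0.0319, -0.0359, 0.9980, -0.0399)
a = F/m = (1.3000, -0.5000, -1.1667)
p + v·dt = (1.5400, 2.2040, 0.4120)
v' = v + a·dt = (0.6040, -1.2400, -1.1933)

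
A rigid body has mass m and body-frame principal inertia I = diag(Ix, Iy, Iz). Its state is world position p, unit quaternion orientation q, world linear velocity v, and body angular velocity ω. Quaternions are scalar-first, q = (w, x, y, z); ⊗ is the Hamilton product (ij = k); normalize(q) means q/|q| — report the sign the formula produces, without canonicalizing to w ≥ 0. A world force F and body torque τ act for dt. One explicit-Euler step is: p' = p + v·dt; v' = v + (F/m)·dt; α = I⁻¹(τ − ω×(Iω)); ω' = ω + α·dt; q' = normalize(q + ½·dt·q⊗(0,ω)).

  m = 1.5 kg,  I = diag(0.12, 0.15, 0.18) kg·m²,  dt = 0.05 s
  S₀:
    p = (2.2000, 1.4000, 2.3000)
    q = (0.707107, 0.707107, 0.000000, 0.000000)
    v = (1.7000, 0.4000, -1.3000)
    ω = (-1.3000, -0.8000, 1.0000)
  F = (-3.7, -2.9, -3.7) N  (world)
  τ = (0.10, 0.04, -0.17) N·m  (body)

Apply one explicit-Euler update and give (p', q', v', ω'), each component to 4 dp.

p' = (2.2850, 1.4200, 2.2350)
q' = (0.7293, 0.6834, -0.0318, 0.0035)
v' = (1.5767, 0.3033, -1.4233)
ω' = (-1.2483, -0.8127, 0.9441)

ω×(Iω) gyroscopic = (-0.0240, 0.0780, 0.0312)
angular accel α = (1.0333, -0.2533, -1.1178)
new body rate ω' = (-1.2483, -0.8127, 0.9441)
Hamilton product q⊗(0,ω) = (0.9192391, -0.9192391, -1.2727926, 0.1414214)
q + ½dt·q⊗(0,ω), renormalized = (0.7293, 0.6834, -0.0318, 0.0035)
linear accel F/m = (-2.4667, -1.9333, -2.4667)
p + v·dt = (2.2850, 1.4200, 2.2350)
v' = v + a·dt = (1.5767, 0.3033, -1.4233)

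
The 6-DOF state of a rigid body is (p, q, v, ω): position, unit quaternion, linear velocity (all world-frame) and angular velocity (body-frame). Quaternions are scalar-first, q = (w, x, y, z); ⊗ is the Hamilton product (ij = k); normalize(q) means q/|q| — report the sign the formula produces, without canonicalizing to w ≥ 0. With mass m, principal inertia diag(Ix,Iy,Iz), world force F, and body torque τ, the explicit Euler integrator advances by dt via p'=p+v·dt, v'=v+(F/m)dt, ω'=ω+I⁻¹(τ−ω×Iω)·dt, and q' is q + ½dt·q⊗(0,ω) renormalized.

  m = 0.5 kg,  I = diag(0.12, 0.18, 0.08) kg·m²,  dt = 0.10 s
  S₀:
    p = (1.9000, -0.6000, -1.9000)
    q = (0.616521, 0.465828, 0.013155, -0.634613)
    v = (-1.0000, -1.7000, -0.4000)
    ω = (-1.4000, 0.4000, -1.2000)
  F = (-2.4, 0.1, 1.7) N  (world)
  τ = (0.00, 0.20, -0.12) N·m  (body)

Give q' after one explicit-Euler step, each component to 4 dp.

Hamilton product q⊗(0,ω) = (-0.1146384, -0.6250702, 1.6940602, -0.5350770)
q + ½dt·q⊗(0,ω), renormalized = (0.6081, 0.4327, 0.0974, -0.6584)

q' = (0.6081, 0.4327, 0.0974, -0.6584)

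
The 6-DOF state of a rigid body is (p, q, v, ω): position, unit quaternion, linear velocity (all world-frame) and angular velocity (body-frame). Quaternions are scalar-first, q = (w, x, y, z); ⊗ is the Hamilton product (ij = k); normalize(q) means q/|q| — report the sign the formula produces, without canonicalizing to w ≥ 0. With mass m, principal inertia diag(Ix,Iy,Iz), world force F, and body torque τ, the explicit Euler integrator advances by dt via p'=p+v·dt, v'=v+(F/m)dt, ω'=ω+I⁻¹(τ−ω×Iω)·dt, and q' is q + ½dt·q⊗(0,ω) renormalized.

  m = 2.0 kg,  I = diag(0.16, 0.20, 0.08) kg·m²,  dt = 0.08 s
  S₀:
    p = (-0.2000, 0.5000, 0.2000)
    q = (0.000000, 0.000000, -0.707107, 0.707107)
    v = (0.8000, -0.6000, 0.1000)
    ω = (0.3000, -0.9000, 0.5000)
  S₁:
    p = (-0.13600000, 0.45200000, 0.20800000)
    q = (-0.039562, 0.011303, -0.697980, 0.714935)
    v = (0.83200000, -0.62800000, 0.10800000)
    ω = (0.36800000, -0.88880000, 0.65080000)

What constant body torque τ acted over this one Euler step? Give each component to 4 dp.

τ = (0.1900, 0.0400, 0.1400)

ω₁ − ω₀ = (0.06800000, 0.01120000, 0.15080000)
I·α + gyro = (0.1900, 0.0400, 0.1400)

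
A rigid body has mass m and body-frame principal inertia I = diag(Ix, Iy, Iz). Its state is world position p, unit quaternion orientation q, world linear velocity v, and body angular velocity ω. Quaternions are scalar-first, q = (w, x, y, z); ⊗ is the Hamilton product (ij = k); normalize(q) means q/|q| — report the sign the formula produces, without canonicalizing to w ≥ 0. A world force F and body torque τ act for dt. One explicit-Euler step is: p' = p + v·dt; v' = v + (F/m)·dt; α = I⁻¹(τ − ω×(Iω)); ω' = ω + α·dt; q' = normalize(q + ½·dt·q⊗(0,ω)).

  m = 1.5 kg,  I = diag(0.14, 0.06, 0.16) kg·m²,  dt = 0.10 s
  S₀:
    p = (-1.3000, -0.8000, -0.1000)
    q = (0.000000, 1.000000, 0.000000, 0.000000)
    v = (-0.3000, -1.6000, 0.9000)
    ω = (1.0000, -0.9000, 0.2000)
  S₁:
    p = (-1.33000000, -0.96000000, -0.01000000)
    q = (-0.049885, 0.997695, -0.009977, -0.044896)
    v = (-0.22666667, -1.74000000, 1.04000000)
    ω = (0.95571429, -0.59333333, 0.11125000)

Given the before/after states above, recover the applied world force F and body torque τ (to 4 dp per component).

F = (1.1000, -2.1000, 2.1000)
τ = (-0.0800, 0.1800, -0.0700)

rate change Δω = (-0.04428571, 0.30666667, -0.08875000)
precession coupling = (-0.0180, -0.0040, 0.0720)
applied torque τ = (-0.0800, 0.1800, -0.0700)
velocity change Δv = (0.07333333, -0.14000000, 0.14000000)
F = m·Δv/dt = (1.1000, -2.1000, 2.1000)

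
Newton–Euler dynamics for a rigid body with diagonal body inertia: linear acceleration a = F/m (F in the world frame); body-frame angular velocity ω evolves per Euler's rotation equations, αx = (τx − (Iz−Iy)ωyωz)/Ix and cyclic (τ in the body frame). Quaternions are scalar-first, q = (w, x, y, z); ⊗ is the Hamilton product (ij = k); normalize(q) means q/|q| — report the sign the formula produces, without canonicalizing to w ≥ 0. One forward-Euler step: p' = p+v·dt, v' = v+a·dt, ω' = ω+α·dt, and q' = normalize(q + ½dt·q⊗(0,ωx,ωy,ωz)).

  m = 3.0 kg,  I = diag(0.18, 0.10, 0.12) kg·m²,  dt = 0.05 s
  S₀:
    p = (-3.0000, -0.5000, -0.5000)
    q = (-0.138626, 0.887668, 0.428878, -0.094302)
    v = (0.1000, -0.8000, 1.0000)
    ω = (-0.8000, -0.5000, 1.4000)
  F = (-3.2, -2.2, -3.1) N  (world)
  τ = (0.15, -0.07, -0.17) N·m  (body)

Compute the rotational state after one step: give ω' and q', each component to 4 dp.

ω' = (-0.7544, -0.5014, 1.3425)
q' = (-0.1121, 0.9035, 0.4011, -0.1016)

precession coupling ω×(Iω) = (-0.0140, -0.0672, -0.0320)
α = I⁻¹(τ − ω×Iω) = (0.9111, -0.0280, -1.1500)
ω' = ω + α·dt = (-0.7544, -0.5014, 1.3425)
Hamilton product q⊗(0,ω) = (1.0565962, 0.6641790, -1.0979806, -0.2948080)
q' = normalize(q + ½dt·q⊗(0,ω)) = (-0.1121, 0.9035, 0.4011, -0.1016)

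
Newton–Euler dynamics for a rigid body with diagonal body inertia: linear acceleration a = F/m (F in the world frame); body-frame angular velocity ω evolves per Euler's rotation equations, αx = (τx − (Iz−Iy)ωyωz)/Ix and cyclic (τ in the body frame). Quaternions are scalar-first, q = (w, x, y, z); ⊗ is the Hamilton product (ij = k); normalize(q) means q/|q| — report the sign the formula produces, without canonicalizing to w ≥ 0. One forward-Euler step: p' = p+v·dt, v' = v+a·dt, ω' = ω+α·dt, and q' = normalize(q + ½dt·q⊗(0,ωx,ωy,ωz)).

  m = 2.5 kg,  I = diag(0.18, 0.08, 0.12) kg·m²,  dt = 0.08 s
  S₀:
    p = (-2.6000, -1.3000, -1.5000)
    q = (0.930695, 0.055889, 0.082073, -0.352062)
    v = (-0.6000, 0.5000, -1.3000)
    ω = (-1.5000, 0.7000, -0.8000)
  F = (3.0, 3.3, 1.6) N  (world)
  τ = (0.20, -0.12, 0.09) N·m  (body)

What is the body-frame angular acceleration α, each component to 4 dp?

α = (1.2356, -2.4000, -0.1250)

ω×(Iω) gyroscopic = (-0.0224, 0.0720, 0.1050)
α = I⁻¹(τ − ω×Iω) = (1.2356, -2.4000, -0.1250)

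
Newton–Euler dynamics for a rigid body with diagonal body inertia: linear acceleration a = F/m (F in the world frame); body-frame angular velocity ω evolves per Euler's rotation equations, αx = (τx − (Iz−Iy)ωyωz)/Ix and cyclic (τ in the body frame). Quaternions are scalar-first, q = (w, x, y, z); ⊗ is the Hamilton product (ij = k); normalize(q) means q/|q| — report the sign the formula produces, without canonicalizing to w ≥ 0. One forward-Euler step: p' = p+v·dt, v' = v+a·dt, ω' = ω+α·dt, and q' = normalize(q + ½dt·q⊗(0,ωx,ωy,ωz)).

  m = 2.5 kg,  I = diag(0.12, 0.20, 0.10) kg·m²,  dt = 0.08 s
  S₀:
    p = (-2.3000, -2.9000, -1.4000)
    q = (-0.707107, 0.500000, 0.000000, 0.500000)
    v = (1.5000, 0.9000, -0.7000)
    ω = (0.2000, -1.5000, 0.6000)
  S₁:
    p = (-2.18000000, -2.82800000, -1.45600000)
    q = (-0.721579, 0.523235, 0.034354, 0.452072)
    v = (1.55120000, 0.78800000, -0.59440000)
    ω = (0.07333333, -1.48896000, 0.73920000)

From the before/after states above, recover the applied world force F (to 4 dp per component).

F = (1.6000, -3.5000, 3.3000)

Δv = v₁−v₀ = (0.05120000, -0.11200000, 0.10560000)
m·(v₁−v₀)/dt = (1.6000, -3.5000, 3.3000)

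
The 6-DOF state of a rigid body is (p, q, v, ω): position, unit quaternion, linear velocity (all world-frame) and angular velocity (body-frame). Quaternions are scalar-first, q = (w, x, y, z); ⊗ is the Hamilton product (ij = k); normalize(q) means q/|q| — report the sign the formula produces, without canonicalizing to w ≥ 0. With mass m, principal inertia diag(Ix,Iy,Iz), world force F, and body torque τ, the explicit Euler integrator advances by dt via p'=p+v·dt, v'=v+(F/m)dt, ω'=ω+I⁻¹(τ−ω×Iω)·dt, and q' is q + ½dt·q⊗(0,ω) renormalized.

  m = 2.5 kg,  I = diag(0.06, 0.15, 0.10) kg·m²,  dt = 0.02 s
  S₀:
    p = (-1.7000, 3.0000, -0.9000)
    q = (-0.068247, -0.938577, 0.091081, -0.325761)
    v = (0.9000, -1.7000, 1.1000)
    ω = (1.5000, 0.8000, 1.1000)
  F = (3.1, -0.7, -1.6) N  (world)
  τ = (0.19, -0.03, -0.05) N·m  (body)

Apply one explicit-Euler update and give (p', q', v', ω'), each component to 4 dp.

gyro term ω×Iω = (-0.0440, -0.0660, 0.1080)
(τ − ω×Iω)/I = (3.9000, 0.2400, -1.5800)
new body rate ω' = (1.5780, 0.8048, 1.0684)
q⊗(0,ω) = (1.6933378, 0.2584274, 0.4891956, -0.9625548)
updated quaternion q' = (-0.0513, -0.9358, 0.0960, -0.3353)
linear accel F/m = (1.2400, -0.2800, -0.6400)
p' = p + v·dt = (-1.6820, 2.9660, -0.8780)
new velocity v' = (0.9248, -1.7056, 1.0872)

p' = (-1.6820, 2.9660, -0.8780)
q' = (-0.0513, -0.9358, 0.0960, -0.3353)
v' = (0.9248, -1.7056, 1.0872)
ω' = (1.5780, 0.8048, 1.0684)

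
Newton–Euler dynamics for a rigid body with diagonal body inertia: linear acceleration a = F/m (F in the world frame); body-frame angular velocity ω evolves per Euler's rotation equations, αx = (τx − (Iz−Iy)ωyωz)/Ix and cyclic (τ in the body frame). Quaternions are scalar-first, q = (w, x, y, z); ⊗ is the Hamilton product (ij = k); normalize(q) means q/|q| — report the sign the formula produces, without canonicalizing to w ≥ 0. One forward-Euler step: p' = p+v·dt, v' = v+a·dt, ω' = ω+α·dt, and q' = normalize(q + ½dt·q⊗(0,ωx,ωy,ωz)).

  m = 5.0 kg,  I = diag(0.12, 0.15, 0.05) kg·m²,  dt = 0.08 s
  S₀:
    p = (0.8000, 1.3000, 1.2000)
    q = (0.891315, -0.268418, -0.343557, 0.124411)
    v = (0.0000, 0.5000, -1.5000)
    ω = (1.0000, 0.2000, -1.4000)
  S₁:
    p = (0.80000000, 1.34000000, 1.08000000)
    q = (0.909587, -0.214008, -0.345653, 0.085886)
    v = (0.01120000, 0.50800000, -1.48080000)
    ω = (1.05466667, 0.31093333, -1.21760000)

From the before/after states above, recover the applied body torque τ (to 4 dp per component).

τ = (0.1100, 0.1100, 0.1200)

Δω = ω₁−ω₀ = (0.05466667, 0.11093333, 0.18240000)
ω₀×(Iω₀) = (0.0280, -0.0980, 0.0060)
applied torque τ = (0.1100, 0.1100, 0.1200)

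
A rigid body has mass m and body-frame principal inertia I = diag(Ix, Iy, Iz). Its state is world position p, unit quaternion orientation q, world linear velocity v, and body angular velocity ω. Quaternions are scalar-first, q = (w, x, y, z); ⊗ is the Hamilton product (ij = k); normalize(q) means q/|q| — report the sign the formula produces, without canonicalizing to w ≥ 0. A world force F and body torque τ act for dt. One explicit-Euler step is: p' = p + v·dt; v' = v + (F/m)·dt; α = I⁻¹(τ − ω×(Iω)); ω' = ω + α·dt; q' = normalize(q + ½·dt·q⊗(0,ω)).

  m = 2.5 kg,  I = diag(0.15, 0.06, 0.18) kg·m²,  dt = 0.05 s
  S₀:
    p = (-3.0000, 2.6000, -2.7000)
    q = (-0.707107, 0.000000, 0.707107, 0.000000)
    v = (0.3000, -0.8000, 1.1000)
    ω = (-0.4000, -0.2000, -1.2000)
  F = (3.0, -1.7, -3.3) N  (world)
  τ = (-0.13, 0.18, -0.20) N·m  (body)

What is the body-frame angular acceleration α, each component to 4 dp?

ω×(Iω) gyroscopic = (0.0288, -0.0144, -0.0072)
(τ − ω×Iω)/I = (-1.0587, 3.2400, -1.0711)

α = (-1.0587, 3.2400, -1.0711)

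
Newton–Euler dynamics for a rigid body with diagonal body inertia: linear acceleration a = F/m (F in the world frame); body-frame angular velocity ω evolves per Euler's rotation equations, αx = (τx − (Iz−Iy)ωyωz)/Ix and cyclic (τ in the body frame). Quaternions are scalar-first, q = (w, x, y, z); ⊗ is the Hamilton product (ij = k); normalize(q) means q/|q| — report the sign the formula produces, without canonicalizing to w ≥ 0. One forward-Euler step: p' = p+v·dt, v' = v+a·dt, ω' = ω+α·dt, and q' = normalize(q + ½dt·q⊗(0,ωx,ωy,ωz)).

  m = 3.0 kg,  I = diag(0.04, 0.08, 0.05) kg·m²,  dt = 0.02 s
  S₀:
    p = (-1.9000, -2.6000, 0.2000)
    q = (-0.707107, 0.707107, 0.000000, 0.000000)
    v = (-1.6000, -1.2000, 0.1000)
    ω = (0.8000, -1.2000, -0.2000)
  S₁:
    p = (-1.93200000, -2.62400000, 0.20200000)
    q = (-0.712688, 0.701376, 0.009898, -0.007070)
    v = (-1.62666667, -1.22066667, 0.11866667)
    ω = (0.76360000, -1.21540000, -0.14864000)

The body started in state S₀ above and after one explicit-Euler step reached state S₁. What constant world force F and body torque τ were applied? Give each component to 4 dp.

F = (-4.0000, -3.1000, 2.8000)
τ = (-0.0800, -0.0600, 0.0900)

Δω = ω₁−ω₀ = (-0.03640000, -0.01540000, 0.05136000)
applied torque τ = (-0.0800, -0.0600, 0.0900)
velocity change Δv = (-0.02666667, -0.02066667, 0.01866667)
F = m·Δv/dt = (-4.0000, -3.1000, 2.8000)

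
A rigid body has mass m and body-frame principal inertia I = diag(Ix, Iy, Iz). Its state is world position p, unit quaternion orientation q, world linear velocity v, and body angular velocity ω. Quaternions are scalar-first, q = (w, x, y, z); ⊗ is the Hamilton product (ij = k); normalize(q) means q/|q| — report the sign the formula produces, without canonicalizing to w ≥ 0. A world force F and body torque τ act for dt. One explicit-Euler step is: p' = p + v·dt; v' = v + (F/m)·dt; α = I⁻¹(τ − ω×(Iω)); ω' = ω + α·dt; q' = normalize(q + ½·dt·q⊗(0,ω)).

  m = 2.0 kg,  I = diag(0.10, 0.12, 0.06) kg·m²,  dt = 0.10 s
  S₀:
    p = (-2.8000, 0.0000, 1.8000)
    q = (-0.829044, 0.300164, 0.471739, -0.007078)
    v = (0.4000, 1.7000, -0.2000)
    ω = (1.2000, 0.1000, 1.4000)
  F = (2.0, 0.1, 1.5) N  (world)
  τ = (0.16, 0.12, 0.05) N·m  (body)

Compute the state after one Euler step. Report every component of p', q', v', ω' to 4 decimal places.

linear accel F/m = (1.0000, 0.0500, 0.7500)
p + v·dt = (-2.7600, 0.1700, 1.7800)
new velocity v' = (0.5000, 1.7050, -0.1250)
precession coupling ω×(Iω) = (-0.0084, 0.0672, 0.0024)
(τ − ω×Iω)/I = (1.6840, 0.4400, 0.7933)
new body rate ω' = (1.3684, 0.1440, 1.4793)
q⊗(0,ω) = (-0.3974615, -0.3337104, -0.5116276, -1.6967320)
q + ½dt·q⊗(0,ω), renormalized = (-0.8453, 0.2823, 0.4443, -0.0915)

p' = (-2.7600, 0.1700, 1.7800)
q' = (-0.8453, 0.2823, 0.4443, -0.0915)
v' = (0.5000, 1.7050, -0.1250)
ω' = (1.3684, 0.1440, 1.4793)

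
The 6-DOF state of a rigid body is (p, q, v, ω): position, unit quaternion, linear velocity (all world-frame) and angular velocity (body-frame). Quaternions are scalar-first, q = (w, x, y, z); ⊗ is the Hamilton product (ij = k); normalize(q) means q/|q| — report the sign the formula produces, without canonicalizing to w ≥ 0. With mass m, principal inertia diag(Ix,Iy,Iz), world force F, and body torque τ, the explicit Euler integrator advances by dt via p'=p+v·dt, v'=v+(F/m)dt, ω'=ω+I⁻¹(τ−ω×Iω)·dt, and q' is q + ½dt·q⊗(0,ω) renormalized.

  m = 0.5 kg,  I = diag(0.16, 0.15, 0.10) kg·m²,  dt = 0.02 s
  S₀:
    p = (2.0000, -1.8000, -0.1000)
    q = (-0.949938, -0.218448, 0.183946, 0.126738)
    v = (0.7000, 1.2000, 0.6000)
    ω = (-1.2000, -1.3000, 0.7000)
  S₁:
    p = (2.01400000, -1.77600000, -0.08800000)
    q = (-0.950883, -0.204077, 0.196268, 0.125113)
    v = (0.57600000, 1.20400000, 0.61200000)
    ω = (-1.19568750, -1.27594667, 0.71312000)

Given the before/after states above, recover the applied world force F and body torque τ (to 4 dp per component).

Δv = v₁−v₀ = (-0.12400000, 0.00400000, 0.01200000)
m·(v₁−v₀)/dt = (-3.1000, 0.1000, 0.3000)
Δω = ω₁−ω₀ = (0.00431250, 0.02405333, 0.01312000)
I·α + gyro = (0.0800, 0.1300, 0.0500)

F = (-3.1000, 0.1000, 0.3000)
τ = (0.0800, 0.1300, 0.0500)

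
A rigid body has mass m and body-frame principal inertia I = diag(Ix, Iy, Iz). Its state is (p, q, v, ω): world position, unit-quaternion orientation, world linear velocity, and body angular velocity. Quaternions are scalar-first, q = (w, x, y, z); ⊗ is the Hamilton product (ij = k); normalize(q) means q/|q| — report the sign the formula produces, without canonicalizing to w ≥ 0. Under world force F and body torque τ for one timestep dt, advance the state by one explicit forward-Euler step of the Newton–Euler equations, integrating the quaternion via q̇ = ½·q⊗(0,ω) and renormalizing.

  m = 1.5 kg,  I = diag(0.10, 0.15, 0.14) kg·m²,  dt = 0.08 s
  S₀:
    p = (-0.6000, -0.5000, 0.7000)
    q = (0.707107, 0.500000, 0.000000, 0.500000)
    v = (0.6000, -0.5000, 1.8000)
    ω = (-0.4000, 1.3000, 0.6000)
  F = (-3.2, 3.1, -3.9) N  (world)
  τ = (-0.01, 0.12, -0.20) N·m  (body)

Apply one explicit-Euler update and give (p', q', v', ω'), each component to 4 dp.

ω×(Iω) gyroscopic = (-0.0078, 0.0096, -0.0260)
α = I⁻¹(τ − ω×Iω) = (-0.0220, 0.7360, -1.2429)
new body rate ω' = (-0.4018, 1.3589, 0.5006)
Hamilton product q⊗(0,ω) = (-0.1000000, -0.9328428, 0.4192391, 1.0742642)
q + ½dt·q⊗(0,ω), renormalized = (0.7019, 0.4619, 0.0167, 0.5420)
new position p' = (-0.5520, -0.5400, 0.8440)
v + (F/m)dt = (0.4293, -0.3347, 1.5920)

p' = (-0.5520, -0.5400, 0.8440)
q' = (0.7019, 0.4619, 0.0167, 0.5420)
v' = (0.4293, -0.3347, 1.5920)
ω' = (-0.4018, 1.3589, 0.5006)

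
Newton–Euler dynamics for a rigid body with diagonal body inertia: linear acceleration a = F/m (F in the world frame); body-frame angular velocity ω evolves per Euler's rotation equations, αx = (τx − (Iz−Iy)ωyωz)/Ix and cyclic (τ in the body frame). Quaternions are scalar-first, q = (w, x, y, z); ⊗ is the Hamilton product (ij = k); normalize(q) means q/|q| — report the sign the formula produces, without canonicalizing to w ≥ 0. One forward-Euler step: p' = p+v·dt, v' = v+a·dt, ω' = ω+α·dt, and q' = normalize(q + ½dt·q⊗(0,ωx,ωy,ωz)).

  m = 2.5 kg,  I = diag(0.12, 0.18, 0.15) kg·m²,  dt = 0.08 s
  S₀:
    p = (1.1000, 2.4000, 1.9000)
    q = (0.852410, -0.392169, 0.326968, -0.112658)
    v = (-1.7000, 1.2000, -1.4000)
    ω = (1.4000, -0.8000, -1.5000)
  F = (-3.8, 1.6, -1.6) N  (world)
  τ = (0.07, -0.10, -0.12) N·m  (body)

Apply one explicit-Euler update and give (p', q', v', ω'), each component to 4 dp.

linear accel F/m = (-1.5200, 0.6400, -0.6400)
new position p' = (0.9640, 2.4960, 1.7880)
v' = v + a·dt = (-1.8216, 1.2512, -1.4512)
α = I⁻¹(τ − ω×Iω) = (0.8833, -0.9056, -0.3520)
ω + α·dt = (1.4707, -0.8724, -1.5282)
Hamilton product q⊗(0,ω) = (0.6416240, 0.6127956, -1.4279027, -1.4226350)
q + ½dt·q⊗(0,ω), renormalized = (0.8747, -0.3662, 0.2688, -0.1689)

p' = (0.9640, 2.4960, 1.7880)
q' = (0.8747, -0.3662, 0.2688, -0.1689)
v' = (-1.8216, 1.2512, -1.4512)
ω' = (1.4707, -0.8724, -1.5282)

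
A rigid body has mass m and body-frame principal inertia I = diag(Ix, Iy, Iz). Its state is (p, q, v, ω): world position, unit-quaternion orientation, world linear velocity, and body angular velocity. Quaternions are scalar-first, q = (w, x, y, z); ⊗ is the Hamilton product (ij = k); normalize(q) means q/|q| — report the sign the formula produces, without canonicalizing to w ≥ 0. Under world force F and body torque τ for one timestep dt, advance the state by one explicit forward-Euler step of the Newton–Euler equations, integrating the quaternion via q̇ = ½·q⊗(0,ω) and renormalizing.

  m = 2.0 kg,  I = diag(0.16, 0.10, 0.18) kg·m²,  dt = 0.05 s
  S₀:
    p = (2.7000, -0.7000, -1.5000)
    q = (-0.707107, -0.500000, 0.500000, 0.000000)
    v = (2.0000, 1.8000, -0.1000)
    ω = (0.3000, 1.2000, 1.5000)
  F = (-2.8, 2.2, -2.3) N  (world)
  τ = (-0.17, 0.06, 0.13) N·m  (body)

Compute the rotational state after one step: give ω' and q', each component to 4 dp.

ω' = (0.2019, 1.2345, 1.5421)
q' = (-0.7175, -0.4860, 0.4970, -0.0452)

gyro term ω×Iω = (0.1440, -0.0090, -0.0216)
angular accel α = (-1.9625, 0.6900, 0.8422)
ω + α·dt = (0.2019, 1.2345, 1.5421)
q⊗(0,ω) = (-0.4500000, 0.5378679, -0.0985284, -1.8106605)
updated quaternion q' = (-0.7175, -0.4860, 0.4970, -0.0452)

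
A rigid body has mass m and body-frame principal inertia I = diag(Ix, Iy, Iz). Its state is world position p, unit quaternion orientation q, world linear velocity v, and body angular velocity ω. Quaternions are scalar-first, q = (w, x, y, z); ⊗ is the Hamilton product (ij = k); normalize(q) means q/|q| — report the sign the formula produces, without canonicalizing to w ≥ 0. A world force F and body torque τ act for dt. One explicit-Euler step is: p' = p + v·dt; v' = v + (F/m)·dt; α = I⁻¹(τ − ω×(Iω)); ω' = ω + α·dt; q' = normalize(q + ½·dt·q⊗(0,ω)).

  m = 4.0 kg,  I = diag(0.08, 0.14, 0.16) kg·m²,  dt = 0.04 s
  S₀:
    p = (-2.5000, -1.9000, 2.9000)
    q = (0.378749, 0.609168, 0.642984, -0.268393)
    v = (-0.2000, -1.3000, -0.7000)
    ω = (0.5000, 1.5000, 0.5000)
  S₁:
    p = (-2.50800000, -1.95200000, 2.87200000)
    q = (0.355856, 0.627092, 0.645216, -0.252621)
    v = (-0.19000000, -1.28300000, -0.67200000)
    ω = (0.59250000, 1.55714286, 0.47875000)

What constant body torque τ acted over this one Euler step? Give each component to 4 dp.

Δω = ω₁−ω₀ = (0.09250000, 0.05714286, -0.02125000)
gyro term ω₀×Iω₀ = (0.0150, -0.0200, 0.0450)
applied torque τ = (0.2000, 0.1800, -0.0400)

τ = (0.2000, 0.1800, -0.0400)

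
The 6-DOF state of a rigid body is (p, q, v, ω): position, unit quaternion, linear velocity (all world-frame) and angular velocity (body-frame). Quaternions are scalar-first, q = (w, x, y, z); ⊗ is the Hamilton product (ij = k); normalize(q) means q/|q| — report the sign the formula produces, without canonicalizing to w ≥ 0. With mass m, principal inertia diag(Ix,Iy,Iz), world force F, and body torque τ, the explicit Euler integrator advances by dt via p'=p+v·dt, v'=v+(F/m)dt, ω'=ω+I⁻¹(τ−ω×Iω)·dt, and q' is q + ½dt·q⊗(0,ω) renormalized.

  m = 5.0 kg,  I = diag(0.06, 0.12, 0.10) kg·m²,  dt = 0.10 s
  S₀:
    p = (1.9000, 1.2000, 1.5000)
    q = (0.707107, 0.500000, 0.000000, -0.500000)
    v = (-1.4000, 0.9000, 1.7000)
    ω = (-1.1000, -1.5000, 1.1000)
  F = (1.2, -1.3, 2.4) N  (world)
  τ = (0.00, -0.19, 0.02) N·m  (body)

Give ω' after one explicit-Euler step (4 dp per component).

ω' = (-1.1550, -1.6987, 1.0210)

α = I⁻¹(τ − ω×Iω) = (-0.5500, -1.9867, -0.7900)
ω + α·dt = (-1.1550, -1.6987, 1.0210)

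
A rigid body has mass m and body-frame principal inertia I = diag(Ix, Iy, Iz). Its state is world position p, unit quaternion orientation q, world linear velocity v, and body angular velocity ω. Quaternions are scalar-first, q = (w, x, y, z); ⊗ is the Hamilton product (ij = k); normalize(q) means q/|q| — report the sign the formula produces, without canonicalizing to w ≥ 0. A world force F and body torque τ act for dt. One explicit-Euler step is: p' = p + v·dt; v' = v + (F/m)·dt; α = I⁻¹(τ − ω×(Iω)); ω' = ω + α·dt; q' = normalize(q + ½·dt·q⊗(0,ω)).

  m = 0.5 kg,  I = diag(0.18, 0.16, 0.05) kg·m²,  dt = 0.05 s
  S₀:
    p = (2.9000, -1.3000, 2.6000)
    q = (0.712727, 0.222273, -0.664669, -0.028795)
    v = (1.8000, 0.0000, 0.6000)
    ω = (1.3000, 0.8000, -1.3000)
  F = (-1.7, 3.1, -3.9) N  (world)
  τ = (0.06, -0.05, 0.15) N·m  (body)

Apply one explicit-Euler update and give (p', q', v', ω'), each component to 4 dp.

p' = (2.9900, -1.3000, 2.6300)
q' = (0.7170, 0.2673, -0.6433, -0.0259)
v' = (1.6300, 0.3100, 0.2100)
ω' = (1.2849, 0.8530, -1.1292)

a = (-3.4000, 6.2000, -7.8000)
new position p' = (2.9900, -1.3000, 2.6300)
new velocity v' = (1.6300, 0.3100, 0.2100)
ω×(Iω) gyroscopic = (0.1144, -0.2197, -0.0208)
α = I⁻¹(τ − ω×Iω) = (-0.3022, 1.0606, 3.4160)
new body rate ω' = (1.2849, 0.8530, -1.1292)
2q̇ = q⊗(0,ω) = (0.2053468, 1.8136508, 0.8217030, 0.1153430)
updated quaternion q' = (0.7170, 0.2673, -0.6433, -0.0259)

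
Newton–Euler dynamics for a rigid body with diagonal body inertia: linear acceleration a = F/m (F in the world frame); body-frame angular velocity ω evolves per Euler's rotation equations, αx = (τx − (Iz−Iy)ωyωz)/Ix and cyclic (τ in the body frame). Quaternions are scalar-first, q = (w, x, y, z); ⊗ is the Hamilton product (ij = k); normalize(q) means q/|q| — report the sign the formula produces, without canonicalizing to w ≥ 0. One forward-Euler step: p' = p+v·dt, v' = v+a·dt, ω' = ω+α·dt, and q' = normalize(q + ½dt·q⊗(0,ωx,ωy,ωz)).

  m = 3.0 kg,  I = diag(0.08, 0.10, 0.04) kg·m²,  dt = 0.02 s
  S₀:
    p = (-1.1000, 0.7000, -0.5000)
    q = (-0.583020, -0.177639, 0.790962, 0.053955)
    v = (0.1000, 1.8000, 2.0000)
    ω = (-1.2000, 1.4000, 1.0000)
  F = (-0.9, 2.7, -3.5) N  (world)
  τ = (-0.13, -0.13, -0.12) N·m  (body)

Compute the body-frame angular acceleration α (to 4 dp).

α = (-0.5750, -0.8200, -2.1600)

precession coupling ω×(Iω) = (-0.0840, -0.0480, -0.0336)
(τ − ω×Iω)/I = (-0.5750, -0.8200, -2.1600)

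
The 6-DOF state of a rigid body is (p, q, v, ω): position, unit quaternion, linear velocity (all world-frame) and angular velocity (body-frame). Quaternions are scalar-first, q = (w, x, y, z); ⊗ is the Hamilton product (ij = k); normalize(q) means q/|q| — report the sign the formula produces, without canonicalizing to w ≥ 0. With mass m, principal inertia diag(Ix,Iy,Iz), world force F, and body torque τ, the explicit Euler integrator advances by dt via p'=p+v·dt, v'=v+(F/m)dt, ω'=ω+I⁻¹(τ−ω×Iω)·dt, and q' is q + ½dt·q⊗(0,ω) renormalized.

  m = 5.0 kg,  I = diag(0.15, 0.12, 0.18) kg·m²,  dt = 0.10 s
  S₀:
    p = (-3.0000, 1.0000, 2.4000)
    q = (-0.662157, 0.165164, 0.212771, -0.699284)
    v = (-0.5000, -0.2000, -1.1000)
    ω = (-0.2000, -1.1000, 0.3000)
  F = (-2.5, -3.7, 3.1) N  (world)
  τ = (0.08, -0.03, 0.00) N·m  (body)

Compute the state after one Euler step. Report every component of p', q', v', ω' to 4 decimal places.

ω×(Iω) gyroscopic = (-0.0198, 0.0018, -0.0066)
(τ − ω×Iω)/I = (0.6653, -0.2650, 0.0367)
ω' = ω + α·dt = (-0.1335, -1.1265, 0.3037)
Hamilton product q⊗(0,ω) = (0.4768661, -0.5729497, 0.8186803, -0.3377733)
updated quaternion q' = (-0.6372, 0.1363, 0.2533, -0.7150)
new position p' = (-3.0500, 0.9800, 2.2900)
v + (F/m)dt = (-0.5500, -0.2740, -1.0380)

p' = (-3.0500, 0.9800, 2.2900)
q' = (-0.6372, 0.1363, 0.2533, -0.7150)
v' = (-0.5500, -0.2740, -1.0380)
ω' = (-0.1335, -1.1265, 0.3037)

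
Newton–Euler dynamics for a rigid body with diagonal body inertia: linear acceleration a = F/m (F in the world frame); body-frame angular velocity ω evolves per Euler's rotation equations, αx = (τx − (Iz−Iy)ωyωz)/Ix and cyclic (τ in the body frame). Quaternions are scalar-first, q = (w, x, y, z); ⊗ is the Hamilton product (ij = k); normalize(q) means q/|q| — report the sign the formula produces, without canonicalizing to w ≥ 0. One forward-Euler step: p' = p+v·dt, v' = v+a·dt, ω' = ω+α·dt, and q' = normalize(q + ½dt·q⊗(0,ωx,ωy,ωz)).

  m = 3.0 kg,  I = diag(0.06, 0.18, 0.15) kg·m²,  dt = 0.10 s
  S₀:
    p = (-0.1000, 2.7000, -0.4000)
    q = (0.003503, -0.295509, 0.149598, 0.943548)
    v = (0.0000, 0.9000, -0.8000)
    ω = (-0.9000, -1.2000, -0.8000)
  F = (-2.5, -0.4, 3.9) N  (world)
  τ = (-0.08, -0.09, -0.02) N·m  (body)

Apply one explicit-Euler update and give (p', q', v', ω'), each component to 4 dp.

p' = (-0.1000, 2.7900, -0.4800)
q' = (0.0368, -0.2442, 0.0948, 0.9644)
v' = (-0.0833, 0.8867, -0.6700)
ω' = (-0.9853, -1.2140, -0.8997)

a = (-0.8333, -0.1333, 1.3000)
p + v·dt = (-0.1000, 2.7900, -0.4800)
v + (F/m)dt = (-0.0833, 0.8867, -0.6700)
α = I⁻¹(τ − ω×Iω) = (-0.8533, -0.1400, -0.9973)
ω' = ω + α·dt = (-0.9853, -1.2140, -0.8997)
Hamilton product q⊗(0,ω) = (0.6683979, 1.0094265, -1.0898040, 0.4864466)
updated quaternion q' = (0.0368, -0.2442, 0.0948, 0.9644)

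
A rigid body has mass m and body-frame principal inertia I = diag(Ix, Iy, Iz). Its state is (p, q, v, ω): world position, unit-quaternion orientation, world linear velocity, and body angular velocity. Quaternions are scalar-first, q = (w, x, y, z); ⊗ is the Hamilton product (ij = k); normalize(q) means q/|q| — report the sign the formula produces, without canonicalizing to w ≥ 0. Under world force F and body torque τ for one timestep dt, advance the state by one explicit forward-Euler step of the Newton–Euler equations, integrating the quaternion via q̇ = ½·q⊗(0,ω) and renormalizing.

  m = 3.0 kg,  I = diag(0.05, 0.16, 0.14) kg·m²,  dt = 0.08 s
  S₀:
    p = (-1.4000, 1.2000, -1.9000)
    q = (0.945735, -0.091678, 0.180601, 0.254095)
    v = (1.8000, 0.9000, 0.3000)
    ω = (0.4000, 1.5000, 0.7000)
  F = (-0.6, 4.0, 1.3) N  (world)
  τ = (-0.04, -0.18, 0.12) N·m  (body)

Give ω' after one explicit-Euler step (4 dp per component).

ω' = (0.3696, 1.4226, 0.7309)

angular accel α = (-0.3800, -0.9675, 0.3857)
ω' = ω + α·dt = (0.3696, 1.4226, 0.7309)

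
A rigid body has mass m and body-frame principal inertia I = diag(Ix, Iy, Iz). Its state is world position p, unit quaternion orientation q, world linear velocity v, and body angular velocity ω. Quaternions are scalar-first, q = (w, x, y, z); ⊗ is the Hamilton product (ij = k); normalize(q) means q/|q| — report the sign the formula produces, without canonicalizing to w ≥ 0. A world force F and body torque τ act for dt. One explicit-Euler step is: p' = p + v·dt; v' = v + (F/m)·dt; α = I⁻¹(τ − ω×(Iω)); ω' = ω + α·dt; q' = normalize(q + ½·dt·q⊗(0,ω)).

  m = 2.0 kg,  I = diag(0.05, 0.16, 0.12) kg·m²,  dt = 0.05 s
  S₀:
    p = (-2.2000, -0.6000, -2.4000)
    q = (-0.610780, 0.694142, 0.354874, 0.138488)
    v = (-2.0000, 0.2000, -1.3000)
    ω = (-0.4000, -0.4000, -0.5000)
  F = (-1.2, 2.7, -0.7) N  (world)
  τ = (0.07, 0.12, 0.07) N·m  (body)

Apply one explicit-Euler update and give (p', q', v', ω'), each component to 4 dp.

p' = (-2.3000, -0.5900, -2.4650)
q' = (-0.5985, 0.6971, 0.3682, 0.1427)
v' = (-2.0300, 0.2675, -1.3175)
ω' = (-0.3220, -0.3581, -0.4782)

a = F/m = (-0.6000, 1.3500, -0.3500)
p' = p + v·dt = (-2.3000, -0.5900, -2.4650)
v + (F/m)dt = (-2.0300, 0.2675, -1.3175)
gyro term ω×Iω = (-0.0080, -0.0140, 0.0176)
(τ − ω×Iω)/I = (1.5600, 0.8375, 0.4367)
ω + α·dt = (-0.3220, -0.3581, -0.4782)
Hamilton product q⊗(0,ω) = (0.4888504, 0.1222702, 0.5359878, 0.1696828)
updated quaternion q' = (-0.5985, 0.6971, 0.3682, 0.1427)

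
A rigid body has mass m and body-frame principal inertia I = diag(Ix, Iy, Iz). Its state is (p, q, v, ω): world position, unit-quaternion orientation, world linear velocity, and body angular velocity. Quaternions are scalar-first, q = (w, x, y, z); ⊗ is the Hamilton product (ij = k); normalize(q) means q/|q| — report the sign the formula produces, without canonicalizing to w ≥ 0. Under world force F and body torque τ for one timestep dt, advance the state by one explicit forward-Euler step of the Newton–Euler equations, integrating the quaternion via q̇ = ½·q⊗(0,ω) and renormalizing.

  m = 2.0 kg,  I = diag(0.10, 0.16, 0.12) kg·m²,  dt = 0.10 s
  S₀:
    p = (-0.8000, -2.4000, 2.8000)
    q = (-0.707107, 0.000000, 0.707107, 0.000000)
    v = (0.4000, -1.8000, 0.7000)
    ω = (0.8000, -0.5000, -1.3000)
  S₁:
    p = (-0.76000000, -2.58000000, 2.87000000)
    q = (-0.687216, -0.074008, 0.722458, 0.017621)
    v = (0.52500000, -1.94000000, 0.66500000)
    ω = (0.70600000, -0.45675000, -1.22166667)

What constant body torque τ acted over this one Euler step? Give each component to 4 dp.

τ = (-0.1200, 0.0900, 0.0700)

rate change Δω = (-0.09400000, 0.04325000, 0.07833333)
gyro term ω₀×Iω₀ = (-0.0260, 0.0208, -0.0240)
I·α + gyro = (-0.1200, 0.0900, 0.0700)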